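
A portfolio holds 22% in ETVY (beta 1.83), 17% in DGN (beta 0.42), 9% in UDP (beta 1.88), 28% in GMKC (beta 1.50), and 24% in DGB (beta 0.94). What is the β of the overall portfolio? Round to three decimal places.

β_P = Σ w_i β_i = 0.22×1.83 + 0.17×0.42 + 0.09×1.88 + 0.28×1.50 + 0.24×0.94 = 1.2888

1.289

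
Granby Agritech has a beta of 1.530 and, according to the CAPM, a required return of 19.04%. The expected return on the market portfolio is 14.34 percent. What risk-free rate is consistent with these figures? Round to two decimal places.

E(R) = R_f + β(E(R_m) − R_f) = R_f(1 − β) + β·E(R_m)
19.04% = R_f × (1 − 1.530) + 1.530 × 14.34%
19.04% = R_f × -0.530 + 21.94020%
R_f = (19.04% − 21.94020%) / -0.530 = 5.47%

5.47%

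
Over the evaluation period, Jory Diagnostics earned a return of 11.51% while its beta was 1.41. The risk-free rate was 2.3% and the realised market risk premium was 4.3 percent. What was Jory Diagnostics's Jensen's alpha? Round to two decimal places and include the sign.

CAPM benchmark = R_f + β(R_m − R_f) = 2.3% + 1.41 × 4.3% = 8.3630%
α = actual − benchmark = 11.51% − 8.3630% = +3.15%

+3.15%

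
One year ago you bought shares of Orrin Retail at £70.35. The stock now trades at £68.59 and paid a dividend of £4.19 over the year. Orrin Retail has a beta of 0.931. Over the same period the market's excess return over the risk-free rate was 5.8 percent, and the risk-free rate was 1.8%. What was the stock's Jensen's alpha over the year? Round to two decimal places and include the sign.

Realised HPR = (P1 + D1 − P0) / P0 = (68.59 + 4.19 − 70.35) / 70.35 = 2.43 / 70.35 = 3.4542%
CAPM required = R_f + β·MRP = 1.8% + 0.931 × 5.8% = 7.1998%
α = realised − required = 3.4542% − 7.1998% = -3.75%

-3.75%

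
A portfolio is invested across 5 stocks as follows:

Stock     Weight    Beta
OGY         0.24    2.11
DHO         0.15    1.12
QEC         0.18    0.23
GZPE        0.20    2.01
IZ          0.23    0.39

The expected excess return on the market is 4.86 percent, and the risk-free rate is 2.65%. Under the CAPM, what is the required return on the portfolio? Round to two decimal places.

β_P = Σ w_i β_i = 0.24×2.11 + 0.15×1.12 + 0.18×0.23 + 0.20×2.01 + 0.23×0.39 = 1.2075
E(R_P) = R_f + β_P × MRP = 2.65% + 1.2075 × 4.86% = 8.52%

8.52%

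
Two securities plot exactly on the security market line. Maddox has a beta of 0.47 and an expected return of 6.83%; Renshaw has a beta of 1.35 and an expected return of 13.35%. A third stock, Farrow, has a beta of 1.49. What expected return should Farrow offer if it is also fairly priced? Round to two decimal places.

14.39%

MRP (SML slope) = (13.35% − 6.83%) / (1.35 − 0.47) = 6.52% / 0.88 = 7.4091%
R_f (intercept) = 6.83% − 0.47 × 7.4091% = 3.3477%
E(R_Farrow) = R_f + β × MRP = 3.3477% + 1.49 × 7.4091% = 14.39%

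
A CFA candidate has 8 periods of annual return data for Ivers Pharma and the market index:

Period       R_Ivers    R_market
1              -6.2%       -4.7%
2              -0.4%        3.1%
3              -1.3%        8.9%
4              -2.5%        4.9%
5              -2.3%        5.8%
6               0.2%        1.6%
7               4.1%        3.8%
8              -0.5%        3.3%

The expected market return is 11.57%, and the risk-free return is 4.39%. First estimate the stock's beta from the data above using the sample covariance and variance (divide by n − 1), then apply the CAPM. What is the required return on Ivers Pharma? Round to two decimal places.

Mean R_i = (-6.2 − 0.4 − 1.3 − 2.5 − 2.3 + 0.2 + 4.1 − 0.5) / 8 = -1.1125%
Mean R_m = (-4.7 + 3.1 + 8.9 + 4.9 + 5.8 + 1.6 + 3.8 + 3.3) / 8 = 3.3375%
Σ(R_i − R̄_i)(R_m − R̄_m) = 34.6938  ⇒  Cov = 34.6938 / 7 = 4.9563
Σ(R_m − R̄_m)² = 107.3388  ⇒  Var(R_m) = 107.3388 / 7 = 15.3341
β = Cov / Var(R_m) = 4.9563 / 15.3341 = 0.3232
MRP = 11.57% − 4.39% = 7.18%
E(R) = R_f + β × MRP = 4.39% + 0.3232 × 7.18% = 6.71%

6.71%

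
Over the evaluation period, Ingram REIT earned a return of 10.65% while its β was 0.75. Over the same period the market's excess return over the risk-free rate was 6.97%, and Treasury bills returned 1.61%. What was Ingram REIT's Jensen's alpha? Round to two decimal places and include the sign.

CAPM benchmark = R_f + β(R_m − R_f) = 1.61% + 0.75 × 6.97% = 6.8375%
α = actual − benchmark = 10.65% − 6.8375% = +3.81%

+3.81%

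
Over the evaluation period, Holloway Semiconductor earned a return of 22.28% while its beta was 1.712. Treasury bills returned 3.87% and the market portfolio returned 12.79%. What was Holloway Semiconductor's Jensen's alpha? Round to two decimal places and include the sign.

+3.14%

Market excess return = 12.79% − 3.87% = 8.92%
CAPM benchmark = R_f + β(R_m − R_f) = 3.87% + 1.712 × 8.92% = 19.14104%
α = actual − benchmark = 22.28% − 19.14104% = +3.14%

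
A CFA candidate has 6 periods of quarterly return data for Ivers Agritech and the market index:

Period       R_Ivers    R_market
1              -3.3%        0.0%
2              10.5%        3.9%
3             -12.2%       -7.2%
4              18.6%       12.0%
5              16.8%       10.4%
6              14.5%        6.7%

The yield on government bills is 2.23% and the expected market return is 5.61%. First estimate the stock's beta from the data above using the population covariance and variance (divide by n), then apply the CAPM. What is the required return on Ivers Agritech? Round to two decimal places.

7.98%

Mean R_i = (-3.3 + 10.5 − 12.2 + 18.6 + 16.8 + 14.5) / 6 = 7.4833%
Mean R_m = (0.0 + 3.9 − 7.2 + 12.0 + 10.4 + 6.7) / 6 = 4.3000%
Σ(R_i − R̄_i)(R_m − R̄_m) = 430.7900  ⇒  Cov = 430.7900 / 6 = 71.7983
Σ(R_m − R̄_m)² = 253.1600  ⇒  Var(R_m) = 253.1600 / 6 = 42.1933
β = Cov / Var(R_m) = 71.7983 / 42.1933 = 1.7017
MRP = 5.61% − 2.23% = 3.38%
E(R) = R_f + β × MRP = 2.23% + 1.7017 × 3.38% = 7.98%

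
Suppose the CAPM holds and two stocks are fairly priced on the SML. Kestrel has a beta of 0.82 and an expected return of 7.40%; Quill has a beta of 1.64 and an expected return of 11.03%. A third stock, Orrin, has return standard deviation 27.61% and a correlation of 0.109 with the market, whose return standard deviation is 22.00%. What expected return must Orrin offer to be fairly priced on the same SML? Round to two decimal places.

4.38%

MRP = (11.03% − 7.40%) / (1.64 − 0.82) = 4.4268%
R_f = 7.40% − 0.82 × 4.4268% = 3.7700%
β_Orrin = ρ·σ_i/σ_m = 0.109 × 27.61 / 22.00 = 0.1368
E(R_Orrin) = R_f + β × MRP = 3.7700% + 0.1368 × 4.4268% = 4.38%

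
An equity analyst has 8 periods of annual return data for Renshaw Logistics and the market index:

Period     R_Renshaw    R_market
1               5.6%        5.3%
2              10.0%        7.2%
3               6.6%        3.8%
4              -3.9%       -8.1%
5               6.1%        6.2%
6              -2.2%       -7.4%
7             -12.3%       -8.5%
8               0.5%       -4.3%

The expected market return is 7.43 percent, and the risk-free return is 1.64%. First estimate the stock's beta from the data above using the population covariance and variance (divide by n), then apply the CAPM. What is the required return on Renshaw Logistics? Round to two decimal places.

Mean R_i = (5.6 + 10.0 + 6.6 − 3.9 + 6.1 − 2.2 − 12.3 + 0.5) / 8 = 1.3000%
Mean R_m = (5.3 + 7.2 + 3.8 − 8.1 + 6.2 − 7.4 − 8.5 − 4.3) / 8 = -0.7250%
Σ(R_i − R̄_i)(R_m − R̄_m) = 322.3900  ⇒  Cov = 322.3900 / 8 = 40.2988
Σ(R_m − R̄_m)² = 339.7150  ⇒  Var(R_m) = 339.7150 / 8 = 42.4644
β = Cov / Var(R_m) = 40.2988 / 42.4644 = 0.9490
MRP = 7.43% − 1.64% = 5.79%
E(R) = R_f + β × MRP = 1.64% + 0.9490 × 5.79% = 7.13%

7.13%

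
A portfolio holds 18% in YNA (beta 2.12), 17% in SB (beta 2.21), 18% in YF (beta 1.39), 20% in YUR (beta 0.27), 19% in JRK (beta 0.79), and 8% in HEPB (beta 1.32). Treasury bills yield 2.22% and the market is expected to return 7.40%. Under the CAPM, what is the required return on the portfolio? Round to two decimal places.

9.04%

β_P = Σ w_i β_i = 0.18×2.12 + 0.17×2.21 + 0.18×1.39 + 0.20×0.27 + 0.19×0.79 + 0.08×1.32 = 1.3172
MRP = 7.40% − 2.22% = 5.18%
E(R_P) = R_f + β_P × MRP = 2.22% + 1.3172 × 5.18% = 9.04%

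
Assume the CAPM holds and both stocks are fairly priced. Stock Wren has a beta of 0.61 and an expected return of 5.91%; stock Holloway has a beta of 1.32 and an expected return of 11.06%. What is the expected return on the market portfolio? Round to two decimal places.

8.74%

Both satisfy E(R) = R_f + β·MRP, so the slope of the SML is
MRP = (11.06% − 5.91%) / (1.32 − 0.61) = 5.15% / 0.71 = 7.2535%
R_f = E(R_Wren) − β_Wren·MRP = 5.91% − 0.61 × 7.2535% = 1.4854%
E(R_m) = R_f + MRP = 1.4854% + 7.2535% = 8.74%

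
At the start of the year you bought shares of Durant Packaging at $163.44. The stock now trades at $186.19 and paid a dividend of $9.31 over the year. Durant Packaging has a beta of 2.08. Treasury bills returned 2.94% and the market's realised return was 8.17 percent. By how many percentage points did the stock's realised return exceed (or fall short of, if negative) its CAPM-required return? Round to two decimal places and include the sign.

Realised HPR = (P1 + D1 − P0) / P0 = (186.19 + 9.31 − 163.44) / 163.44 = 32.06 / 163.44 = 19.6158%
MRP = 8.17% − 2.94% = 5.23%
CAPM required = R_f + β·MRP = 2.94% + 2.08 × 5.23% = 13.8184%
α = realised − required = 19.6158% − 13.8184% = +5.80%

+5.80%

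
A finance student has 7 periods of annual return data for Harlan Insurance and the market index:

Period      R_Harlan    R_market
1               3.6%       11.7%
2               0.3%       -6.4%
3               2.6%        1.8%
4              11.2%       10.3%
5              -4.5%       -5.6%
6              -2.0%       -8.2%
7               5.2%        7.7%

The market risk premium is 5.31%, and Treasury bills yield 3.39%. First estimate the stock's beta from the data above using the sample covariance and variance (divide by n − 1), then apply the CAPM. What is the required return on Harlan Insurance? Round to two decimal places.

6.07%

Mean R_i = (3.6 + 0.3 + 2.6 + 11.2 − 4.5 − 2.0 + 5.2) / 7 = 2.3429%
Mean R_m = (11.7 − 6.4 + 1.8 + 10.3 − 5.6 − 8.2 + 7.7) / 7 = 1.6143%
Σ(R_i − R̄_i)(R_m − R̄_m) = 215.4057  ⇒  Cov = 215.4057 / 6 = 35.9010
Σ(R_m − R̄_m)² = 426.8286  ⇒  Var(R_m) = 426.8286 / 6 = 71.1381
β = Cov / Var(R_m) = 35.9010 / 71.1381 = 0.5047
E(R) = R_f + β × MRP = 3.39% + 0.5047 × 5.31% = 6.07%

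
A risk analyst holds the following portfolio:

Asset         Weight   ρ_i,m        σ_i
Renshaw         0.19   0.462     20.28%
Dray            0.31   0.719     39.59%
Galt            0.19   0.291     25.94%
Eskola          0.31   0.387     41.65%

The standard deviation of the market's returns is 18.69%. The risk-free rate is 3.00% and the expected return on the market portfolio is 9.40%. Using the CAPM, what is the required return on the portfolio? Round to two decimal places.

8.83%

β_Renshaw = 0.462 × 20.28% / 18.69% = 0.5013
β_Dray = 0.719 × 39.59% / 18.69% = 1.5230
β_Galt = 0.291 × 25.94% / 18.69% = 0.4039
β_Eskola = 0.387 × 41.65% / 18.69% = 0.8624
β_P = Σ w_i β_i = 0.19×0.5013 + 0.31×1.5230 + 0.19×0.4039 + 0.31×0.8624 = 0.9115
MRP = 9.40% − 3.00% = 6.40%
E(R_P) = R_f + β_P × MRP = 3.00% + 0.9115 × 6.40% = 8.83%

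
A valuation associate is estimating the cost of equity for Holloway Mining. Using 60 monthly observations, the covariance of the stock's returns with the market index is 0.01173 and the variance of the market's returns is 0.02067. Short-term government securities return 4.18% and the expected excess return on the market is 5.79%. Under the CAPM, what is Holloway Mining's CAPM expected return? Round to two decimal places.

β = Cov(R_i, R_m) / Var(R_m) = 0.01173 / 0.02067 = 0.5675
E(R) = R_f + β × MRP = 4.18% + 0.5675 × 5.79% = 7.47%

7.47%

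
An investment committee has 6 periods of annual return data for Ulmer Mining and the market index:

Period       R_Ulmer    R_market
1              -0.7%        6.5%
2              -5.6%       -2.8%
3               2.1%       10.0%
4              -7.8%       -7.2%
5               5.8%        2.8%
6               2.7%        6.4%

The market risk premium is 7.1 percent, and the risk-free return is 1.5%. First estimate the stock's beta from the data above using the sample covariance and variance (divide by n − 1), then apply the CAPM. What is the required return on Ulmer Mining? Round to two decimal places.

5.94%

Mean R_i = (-0.7 − 5.6 + 2.1 − 7.8 + 5.8 + 2.7) / 6 = -0.5833%
Mean R_m = (6.5 − 2.8 + 10.0 − 7.2 + 2.8 + 6.4) / 6 = 2.6167%
Σ(R_i − R̄_i)(R_m − R̄_m) = 130.9683  ⇒  Cov = 130.9683 / 5 = 26.1937
Σ(R_m − R̄_m)² = 209.6483  ⇒  Var(R_m) = 209.6483 / 5 = 41.9297
β = Cov / Var(R_m) = 26.1937 / 41.9297 = 0.6247
E(R) = R_f + β × MRP = 1.5% + 0.6247 × 7.1% = 5.94%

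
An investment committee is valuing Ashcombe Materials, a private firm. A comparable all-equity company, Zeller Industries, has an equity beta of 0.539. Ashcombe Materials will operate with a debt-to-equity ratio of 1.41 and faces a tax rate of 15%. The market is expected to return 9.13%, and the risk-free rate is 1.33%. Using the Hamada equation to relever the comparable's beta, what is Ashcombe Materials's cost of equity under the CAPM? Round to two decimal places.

10.57%

β_L = β_U × [1 + (1 − t)(D/E)] = 0.539 × [1 + (1 − 0.15) × 1.41]
    = 0.539 × [1 + 0.85 × 1.41] = 0.539 × 2.1985 = 1.1850
MRP = 9.13% − 1.33% = 7.80%
E(R) = R_f + β_L × MRP = 1.33% + 1.1850 × 7.80% = 10.57%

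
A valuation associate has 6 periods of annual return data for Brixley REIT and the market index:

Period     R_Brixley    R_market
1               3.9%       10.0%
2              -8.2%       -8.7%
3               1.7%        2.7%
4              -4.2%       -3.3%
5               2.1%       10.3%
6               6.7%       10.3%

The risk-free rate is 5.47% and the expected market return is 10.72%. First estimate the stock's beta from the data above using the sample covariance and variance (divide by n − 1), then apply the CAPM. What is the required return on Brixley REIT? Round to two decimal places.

Mean R_i = (3.9 − 8.2 + 1.7 − 4.2 + 2.1 + 6.7) / 6 = 0.3333%
Mean R_m = (10.0 − 8.7 + 2.7 − 3.3 + 10.3 + 10.3) / 6 = 3.5500%
Σ(R_i − R̄_i)(R_m − R̄_m) = 212.3300  ⇒  Cov = 212.3300 / 5 = 42.4660
Σ(R_m − R̄_m)² = 330.4350  ⇒  Var(R_m) = 330.4350 / 5 = 66.0870
β = Cov / Var(R_m) = 42.4660 / 66.0870 = 0.6426
MRP = 10.72% − 5.47% = 5.25%
E(R) = R_f + β × MRP = 5.47% + 0.6426 × 5.25% = 8.84%

8.84%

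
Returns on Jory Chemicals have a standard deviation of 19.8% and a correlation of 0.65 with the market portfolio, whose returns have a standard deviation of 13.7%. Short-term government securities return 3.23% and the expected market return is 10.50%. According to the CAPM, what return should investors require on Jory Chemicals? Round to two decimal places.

β = ρ × σ_i / σ_m = 0.65 × 19.8% / 13.7% = 0.9394
MRP = 10.50% − 3.23% = 7.27%
E(R) = 3.23% + 0.9394 × 7.27% = 10.06%

10.06%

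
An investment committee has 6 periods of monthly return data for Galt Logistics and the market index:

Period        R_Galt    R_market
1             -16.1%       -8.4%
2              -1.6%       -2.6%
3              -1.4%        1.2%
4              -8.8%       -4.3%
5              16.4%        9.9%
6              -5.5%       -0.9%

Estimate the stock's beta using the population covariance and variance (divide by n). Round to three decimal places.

Mean R_i = (-16.1 − 1.6 − 1.4 − 8.8 + 16.4 − 5.5) / 6 = -2.8333%
Mean R_m = (-8.4 − 2.6 + 1.2 − 4.3 + 9.9 − 0.9) / 6 = -0.8500%
Σ(R_i − R̄_i)(R_m − R̄_m) = 328.4200  ⇒  Cov = 328.4200 / 6 = 54.7367
Σ(R_m − R̄_m)² = 191.7350  ⇒  Var(R_m) = 191.7350 / 6 = 31.9558
β = Cov / Var(R_m) = 54.7367 / 31.9558 = 1.7129

1.713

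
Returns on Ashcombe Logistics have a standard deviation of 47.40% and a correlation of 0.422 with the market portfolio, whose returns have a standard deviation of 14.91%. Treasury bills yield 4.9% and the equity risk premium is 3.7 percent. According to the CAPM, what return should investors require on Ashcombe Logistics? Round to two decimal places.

9.86%

β = ρ × σ_i / σ_m = 0.422 × 47.40% / 14.91% = 1.3416
E(R) = 4.9% + 1.3416 × 3.7% = 9.86%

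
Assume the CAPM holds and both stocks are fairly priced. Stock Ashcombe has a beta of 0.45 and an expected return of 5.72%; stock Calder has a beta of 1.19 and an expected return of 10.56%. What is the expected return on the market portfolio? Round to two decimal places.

9.32%

Both satisfy E(R) = R_f + β·MRP, so the slope of the SML is
MRP = (10.56% − 5.72%) / (1.19 − 0.45) = 4.84% / 0.74 = 6.5405%
R_f = E(R_Ashcombe) − β_Ashcombe·MRP = 5.72% − 0.45 × 6.5405% = 2.7768%
E(R_m) = R_f + MRP = 2.7768% + 6.5405% = 9.32%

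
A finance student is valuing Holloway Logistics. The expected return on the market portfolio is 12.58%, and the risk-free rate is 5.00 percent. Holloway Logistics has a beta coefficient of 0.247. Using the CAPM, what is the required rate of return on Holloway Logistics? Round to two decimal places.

6.87%

Market risk premium = E(R_m) − R_f = 12.58% − 5.00% = 7.58%
E(R) = R_f + β × MRP = 5.00% + 0.247 × 7.58% = 6.87%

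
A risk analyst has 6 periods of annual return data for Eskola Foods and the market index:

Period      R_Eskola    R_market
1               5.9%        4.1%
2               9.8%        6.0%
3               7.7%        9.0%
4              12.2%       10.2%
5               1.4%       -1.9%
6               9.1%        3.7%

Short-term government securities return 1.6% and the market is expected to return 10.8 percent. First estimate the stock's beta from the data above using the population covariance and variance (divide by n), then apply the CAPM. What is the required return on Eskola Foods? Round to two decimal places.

8.34%

Mean R_i = (5.9 + 9.8 + 7.7 + 12.2 + 1.4 + 9.1) / 6 = 7.6833%
Mean R_m = (4.1 + 6.0 + 9.0 + 10.2 − 1.9 + 3.7) / 6 = 5.1833%
Σ(R_i − R̄_i)(R_m − R̄_m) = 68.7883  ⇒  Cov = 68.7883 / 6 = 11.4647
Σ(R_m − R̄_m)² = 93.9483  ⇒  Var(R_m) = 93.9483 / 6 = 15.6581
β = Cov / Var(R_m) = 11.4647 / 15.6581 = 0.7322
MRP = 10.8% − 1.6% = 9.20%
E(R) = R_f + β × MRP = 1.6% + 0.7322 × 9.2% = 8.34%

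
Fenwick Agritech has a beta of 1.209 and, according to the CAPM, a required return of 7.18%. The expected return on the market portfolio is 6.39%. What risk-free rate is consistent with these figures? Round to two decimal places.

E(R) = R_f + β(E(R_m) − R_f) = R_f(1 − β) + β·E(R_m)
7.18% = R_f × (1 − 1.209) + 1.209 × 6.39%
7.18% = R_f × -0.209 + 7.72551%
R_f = (7.18% − 7.72551%) / -0.209 = 2.61%

2.61%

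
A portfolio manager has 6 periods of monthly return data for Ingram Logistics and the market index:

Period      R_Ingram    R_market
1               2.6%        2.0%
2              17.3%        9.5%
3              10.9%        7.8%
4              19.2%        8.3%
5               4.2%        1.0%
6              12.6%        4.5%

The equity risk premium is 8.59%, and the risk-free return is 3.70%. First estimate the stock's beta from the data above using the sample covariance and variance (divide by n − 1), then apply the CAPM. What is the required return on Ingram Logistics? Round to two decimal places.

18.28%

Mean R_i = (2.6 + 17.3 + 10.9 + 19.2 + 4.2 + 12.6) / 6 = 11.1333%
Mean R_m = (2.0 + 9.5 + 7.8 + 8.3 + 1.0 + 4.5) / 6 = 5.5167%
Σ(R_i − R̄_i)(R_m − R̄_m) = 106.3167  ⇒  Cov = 106.3167 / 5 = 21.2633
Σ(R_m − R̄_m)² = 62.6283  ⇒  Var(R_m) = 62.6283 / 5 = 12.5257
β = Cov / Var(R_m) = 21.2633 / 12.5257 = 1.6976
E(R) = R_f + β × MRP = 3.70% + 1.6976 × 8.59% = 18.28%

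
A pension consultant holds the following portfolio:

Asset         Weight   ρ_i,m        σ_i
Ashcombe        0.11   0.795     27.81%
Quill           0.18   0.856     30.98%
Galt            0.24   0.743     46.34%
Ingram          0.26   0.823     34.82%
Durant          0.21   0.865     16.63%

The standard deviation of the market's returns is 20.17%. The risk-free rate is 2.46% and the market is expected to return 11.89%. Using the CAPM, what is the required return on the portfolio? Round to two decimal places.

14.59%

β_Ashcombe = 0.795 × 27.81% / 20.17% = 1.0961
β_Quill = 0.856 × 30.98% / 20.17% = 1.3148
β_Galt = 0.743 × 46.34% / 20.17% = 1.7070
β_Ingram = 0.823 × 34.82% / 20.17% = 1.4208
β_Durant = 0.865 × 16.63% / 20.17% = 0.7132
β_P = Σ w_i β_i = 0.11×1.0961 + 0.18×1.3148 + 0.24×1.7070 + 0.26×1.4208 + 0.21×0.7132 = 1.2861
MRP = 11.89% − 2.46% = 9.43%
E(R_P) = R_f + β_P × MRP = 2.46% + 1.2861 × 9.43% = 14.59%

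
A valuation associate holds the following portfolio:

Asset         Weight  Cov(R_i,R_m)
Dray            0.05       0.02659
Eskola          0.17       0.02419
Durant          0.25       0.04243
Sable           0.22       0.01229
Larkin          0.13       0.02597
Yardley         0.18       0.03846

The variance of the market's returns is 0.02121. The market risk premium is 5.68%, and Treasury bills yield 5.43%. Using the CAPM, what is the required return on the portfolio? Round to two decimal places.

β_Dray = 0.02659 / 0.02121 = 1.2537
β_Eskola = 0.02419 / 0.02121 = 1.1405
β_Durant = 0.04243 / 0.02121 = 2.0005
β_Sable = 0.01229 / 0.02121 = 0.5794
β_Larkin = 0.02597 / 0.02121 = 1.2244
β_Yardley = 0.03846 / 0.02121 = 1.8133
β_P = Σ w_i β_i = 0.05×1.2537 + 0.17×1.1405 + 0.25×2.0005 + 0.22×0.5794 + 0.13×1.2244 + 0.18×1.8133 = 1.3697
E(R_P) = R_f + β_P × MRP = 5.43% + 1.3697 × 5.68% = 13.21%

13.21%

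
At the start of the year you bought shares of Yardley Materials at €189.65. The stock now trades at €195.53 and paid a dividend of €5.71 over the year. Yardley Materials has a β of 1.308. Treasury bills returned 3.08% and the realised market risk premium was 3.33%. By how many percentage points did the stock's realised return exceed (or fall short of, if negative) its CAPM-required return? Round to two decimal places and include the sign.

Realised HPR = (P1 + D1 − P0) / P0 = (195.53 + 5.71 − 189.65) / 189.65 = 11.59 / 189.65 = 6.1113%
CAPM required = R_f + β·MRP = 3.08% + 1.308 × 3.33% = 7.43564%
α = realised − required = 6.1113% − 7.43564% = -1.32%

-1.32%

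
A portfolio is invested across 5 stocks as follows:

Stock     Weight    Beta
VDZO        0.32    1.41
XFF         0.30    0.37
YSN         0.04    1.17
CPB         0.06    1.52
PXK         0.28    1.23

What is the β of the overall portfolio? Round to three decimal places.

1.045

β_P = Σ w_i β_i = 0.32×1.41 + 0.30×0.37 + 0.04×1.17 + 0.06×1.52 + 0.28×1.23 = 1.0446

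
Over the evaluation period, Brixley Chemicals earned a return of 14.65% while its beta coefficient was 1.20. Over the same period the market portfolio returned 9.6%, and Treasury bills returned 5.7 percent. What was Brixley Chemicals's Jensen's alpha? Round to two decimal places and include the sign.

+4.27%

Market excess return = 9.6% − 5.7% = 3.90%
CAPM benchmark = R_f + β(R_m − R_f) = 5.7% + 1.20 × 3.9% = 10.3800%
α = actual − benchmark = 14.65% − 10.3800% = +4.27%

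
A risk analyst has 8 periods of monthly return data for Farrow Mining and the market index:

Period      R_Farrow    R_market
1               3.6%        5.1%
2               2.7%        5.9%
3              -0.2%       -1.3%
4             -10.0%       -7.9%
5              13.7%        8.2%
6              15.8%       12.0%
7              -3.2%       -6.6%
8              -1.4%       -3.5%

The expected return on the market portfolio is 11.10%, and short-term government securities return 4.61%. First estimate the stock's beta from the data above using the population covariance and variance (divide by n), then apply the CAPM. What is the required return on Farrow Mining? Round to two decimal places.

11.72%

Mean R_i = (3.6 + 2.7 − 0.2 − 10.0 + 13.7 + 15.8 − 3.2 − 1.4) / 8 = 2.6250%
Mean R_m = (5.1 + 5.9 − 1.3 − 7.9 + 8.2 + 12.0 − 6.6 − 3.5) / 8 = 1.4875%
Σ(R_i − R̄_i)(R_m − R̄_m) = 410.2725  ⇒  Cov = 410.2725 / 8 = 51.2841
Σ(R_m − R̄_m)² = 374.2688  ⇒  Var(R_m) = 374.2688 / 8 = 46.7836
β = Cov / Var(R_m) = 51.2841 / 46.7836 = 1.0962
MRP = 11.10% − 4.61% = 6.49%
E(R) = R_f + β × MRP = 4.61% + 1.0962 × 6.49% = 11.72%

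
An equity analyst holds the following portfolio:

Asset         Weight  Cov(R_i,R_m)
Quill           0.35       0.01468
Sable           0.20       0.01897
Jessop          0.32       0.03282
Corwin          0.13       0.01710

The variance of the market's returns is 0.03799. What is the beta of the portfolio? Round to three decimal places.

β_Quill = 0.01468 / 0.03799 = 0.3864
β_Sable = 0.01897 / 0.03799 = 0.4993
β_Jessop = 0.03282 / 0.03799 = 0.8639
β_Corwin = 0.01710 / 0.03799 = 0.4501
β_P = Σ w_i β_i = 0.35×0.3864 + 0.20×0.4993 + 0.32×0.8639 + 0.13×0.4501 = 0.5701

0.570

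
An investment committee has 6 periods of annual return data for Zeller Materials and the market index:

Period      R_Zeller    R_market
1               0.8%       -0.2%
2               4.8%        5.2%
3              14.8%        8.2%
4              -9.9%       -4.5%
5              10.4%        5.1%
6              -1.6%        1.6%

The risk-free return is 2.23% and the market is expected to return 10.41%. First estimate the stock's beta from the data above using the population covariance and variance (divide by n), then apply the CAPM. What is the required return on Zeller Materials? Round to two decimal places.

17.36%

Mean R_i = (0.8 + 4.8 + 14.8 − 9.9 + 10.4 − 1.6) / 6 = 3.2167%
Mean R_m = (-0.2 + 5.2 + 8.2 − 4.5 + 5.1 + 1.6) / 6 = 2.5667%
Σ(R_i − R̄_i)(R_m − R̄_m) = 191.6533  ⇒  Cov = 191.6533 / 6 = 31.9422
Σ(R_m − R̄_m)² = 103.6133  ⇒  Var(R_m) = 103.6133 / 6 = 17.2689
β = Cov / Var(R_m) = 31.9422 / 17.2689 = 1.8497
MRP = 10.41% − 2.23% = 8.18%
E(R) = R_f + β × MRP = 2.23% + 1.8497 × 8.18% = 17.36%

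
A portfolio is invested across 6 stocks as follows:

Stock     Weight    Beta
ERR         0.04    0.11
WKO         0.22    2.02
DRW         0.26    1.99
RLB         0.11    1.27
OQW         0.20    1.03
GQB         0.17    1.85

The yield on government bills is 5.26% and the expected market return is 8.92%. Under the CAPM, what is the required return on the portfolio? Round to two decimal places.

11.21%

β_P = Σ w_i β_i = 0.04×0.11 + 0.22×2.02 + 0.26×1.99 + 0.11×1.27 + 0.20×1.03 + 0.17×1.85 = 1.6264
MRP = 8.92% − 5.26% = 3.66%
E(R_P) = R_f + β_P × MRP = 5.26% + 1.6264 × 3.66% = 11.21%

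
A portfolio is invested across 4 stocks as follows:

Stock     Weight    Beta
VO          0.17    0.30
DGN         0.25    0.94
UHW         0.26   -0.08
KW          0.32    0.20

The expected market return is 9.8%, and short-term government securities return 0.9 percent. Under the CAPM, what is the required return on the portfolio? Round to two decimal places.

3.83%

β_P = Σ w_i β_i = 0.17×0.30 + 0.25×0.94 + 0.26×-0.08 + 0.32×0.20 = 0.3292
MRP = 9.8% − 0.9% = 8.90%
E(R_P) = R_f + β_P × MRP = 0.9% + 0.3292 × 8.9% = 3.83%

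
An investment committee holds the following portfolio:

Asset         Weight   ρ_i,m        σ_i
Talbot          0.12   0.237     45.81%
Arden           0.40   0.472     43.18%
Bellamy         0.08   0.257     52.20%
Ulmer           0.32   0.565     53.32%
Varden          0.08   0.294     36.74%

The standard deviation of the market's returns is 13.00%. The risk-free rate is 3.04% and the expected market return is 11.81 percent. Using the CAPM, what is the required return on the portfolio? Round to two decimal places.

β_Talbot = 0.237 × 45.81% / 13.00% = 0.8352
β_Arden = 0.472 × 43.18% / 13.00% = 1.5678
β_Bellamy = 0.257 × 52.20% / 13.00% = 1.0320
β_Ulmer = 0.565 × 53.32% / 13.00% = 2.3174
β_Varden = 0.294 × 36.74% / 13.00% = 0.8309
β_P = Σ w_i β_i = 0.12×0.8352 + 0.40×1.5678 + 0.08×1.0320 + 0.32×2.3174 + 0.08×0.8309 = 1.6179
MRP = 11.81% − 3.04% = 8.77%
E(R_P) = R_f + β_P × MRP = 3.04% + 1.6179 × 8.77% = 17.23%

17.23%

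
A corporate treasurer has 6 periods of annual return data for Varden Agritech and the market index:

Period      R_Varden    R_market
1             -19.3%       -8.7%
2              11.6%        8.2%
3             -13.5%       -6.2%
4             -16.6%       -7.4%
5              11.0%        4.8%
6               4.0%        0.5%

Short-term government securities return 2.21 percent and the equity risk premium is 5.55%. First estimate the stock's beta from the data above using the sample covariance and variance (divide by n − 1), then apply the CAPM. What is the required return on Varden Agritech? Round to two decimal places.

Mean R_i = (-19.3 + 11.6 − 13.5 − 16.6 + 11.0 + 4.0) / 6 = -3.8000%
Mean R_m = (-8.7 + 8.2 − 6.2 − 7.4 + 4.8 + 0.5) / 6 = -1.4667%
Σ(R_i − R̄_i)(R_m − R̄_m) = 490.9300  ⇒  Cov = 490.9300 / 5 = 98.1860
Σ(R_m − R̄_m)² = 246.5133  ⇒  Var(R_m) = 246.5133 / 5 = 49.3027
β = Cov / Var(R_m) = 98.1860 / 49.3027 = 1.9915
E(R) = R_f + β × MRP = 2.21% + 1.9915 × 5.55% = 13.26%

13.26%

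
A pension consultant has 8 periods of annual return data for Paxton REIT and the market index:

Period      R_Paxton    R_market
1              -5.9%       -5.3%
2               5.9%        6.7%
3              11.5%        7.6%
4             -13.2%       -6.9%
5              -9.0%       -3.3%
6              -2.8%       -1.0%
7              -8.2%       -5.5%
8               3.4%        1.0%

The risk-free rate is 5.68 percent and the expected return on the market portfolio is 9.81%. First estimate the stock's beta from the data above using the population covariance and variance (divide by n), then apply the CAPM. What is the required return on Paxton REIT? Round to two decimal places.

11.71%

Mean R_i = (-5.9 + 5.9 + 11.5 − 13.2 − 9.0 − 2.8 − 8.2 + 3.4) / 8 = -2.2875%
Mean R_m = (-5.3 + 6.7 + 7.6 − 6.9 − 3.3 − 1.0 − 5.5 + 1.0) / 8 = -0.8375%
Σ(R_i − R̄_i)(R_m − R̄_m) = 314.9538  ⇒  Cov = 314.9538 / 8 = 39.3692
Σ(R_m − R̄_m)² = 215.8788  ⇒  Var(R_m) = 215.8788 / 8 = 26.9849
β = Cov / Var(R_m) = 39.3692 / 26.9849 = 1.4589
MRP = 9.81% − 5.68% = 4.13%
E(R) = R_f + β × MRP = 5.68% + 1.4589 × 4.13% = 11.71%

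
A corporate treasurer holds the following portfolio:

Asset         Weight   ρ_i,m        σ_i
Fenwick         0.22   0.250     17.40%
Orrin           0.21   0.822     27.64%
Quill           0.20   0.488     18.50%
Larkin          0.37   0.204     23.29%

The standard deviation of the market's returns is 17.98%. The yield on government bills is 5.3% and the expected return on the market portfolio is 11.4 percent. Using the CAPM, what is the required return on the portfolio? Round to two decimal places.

β_Fenwick = 0.250 × 17.40% / 17.98% = 0.2419
β_Orrin = 0.822 × 27.64% / 17.98% = 1.2636
β_Quill = 0.488 × 18.50% / 17.98% = 0.5021
β_Larkin = 0.204 × 23.29% / 17.98% = 0.2642
β_P = Σ w_i β_i = 0.22×0.2419 + 0.21×1.2636 + 0.20×0.5021 + 0.37×0.2642 = 0.5167
MRP = 11.4% − 5.3% = 6.10%
E(R_P) = R_f + β_P × MRP = 5.3% + 0.5167 × 6.1% = 8.45%

8.45%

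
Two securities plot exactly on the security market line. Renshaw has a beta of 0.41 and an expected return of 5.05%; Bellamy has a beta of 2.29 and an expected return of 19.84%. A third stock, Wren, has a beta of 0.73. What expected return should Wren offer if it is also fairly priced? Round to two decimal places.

7.57%

MRP (SML slope) = (19.84% − 5.05%) / (2.29 − 0.41) = 14.79% / 1.88 = 7.8670%
R_f (intercept) = 5.05% − 0.41 × 7.8670% = 1.8245%
E(R_Wren) = R_f + β × MRP = 1.8245% + 0.73 × 7.8670% = 7.57%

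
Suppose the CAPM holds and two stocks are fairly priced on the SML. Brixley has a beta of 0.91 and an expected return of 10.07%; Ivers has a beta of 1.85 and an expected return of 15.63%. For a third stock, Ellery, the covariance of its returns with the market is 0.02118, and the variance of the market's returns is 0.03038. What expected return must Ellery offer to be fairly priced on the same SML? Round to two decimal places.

MRP = (15.63% − 10.07%) / (1.85 − 0.91) = 5.9149%
R_f = 10.07% − 0.91 × 5.9149% = 4.6874%
β_Ellery = Cov / Var(R_m) = 0.02118 / 0.03038 = 0.6972
E(R_Ellery) = R_f + β × MRP = 4.6874% + 0.6972 × 5.9149% = 8.81%

8.81%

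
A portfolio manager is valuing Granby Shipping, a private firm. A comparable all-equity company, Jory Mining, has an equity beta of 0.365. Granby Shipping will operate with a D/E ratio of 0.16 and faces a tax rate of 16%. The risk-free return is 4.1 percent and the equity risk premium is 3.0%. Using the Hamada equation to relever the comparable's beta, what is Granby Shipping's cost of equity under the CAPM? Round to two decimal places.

β_L = β_U × [1 + (1 − t)(D/E)] = 0.365 × [1 + (1 − 0.16) × 0.16]
    = 0.365 × [1 + 0.84 × 0.16] = 0.365 × 1.1344 = 0.4141
E(R) = R_f + β_L × MRP = 4.1% + 0.4141 × 3.0% = 5.34%

5.34%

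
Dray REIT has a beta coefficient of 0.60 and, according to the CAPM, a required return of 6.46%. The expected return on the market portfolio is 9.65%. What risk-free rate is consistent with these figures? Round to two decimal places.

E(R) = R_f + β(E(R_m) − R_f) = R_f(1 − β) + β·E(R_m)
6.46% = R_f × (1 − 0.60) + 0.60 × 9.65%
6.46% = R_f × 0.40 + 5.7900%
R_f = (6.46% − 5.7900%) / 0.40 = 1.68%

1.68%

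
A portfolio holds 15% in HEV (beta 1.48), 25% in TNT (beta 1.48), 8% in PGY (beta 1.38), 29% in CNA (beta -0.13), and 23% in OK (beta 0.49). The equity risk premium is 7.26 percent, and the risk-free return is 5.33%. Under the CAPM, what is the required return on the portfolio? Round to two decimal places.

β_P = Σ w_i β_i = 0.15×1.48 + 0.25×1.48 + 0.08×1.38 + 0.29×-0.13 + 0.23×0.49 = 0.7774
E(R_P) = R_f + β_P × MRP = 5.33% + 0.7774 × 7.26% = 10.97%

10.97%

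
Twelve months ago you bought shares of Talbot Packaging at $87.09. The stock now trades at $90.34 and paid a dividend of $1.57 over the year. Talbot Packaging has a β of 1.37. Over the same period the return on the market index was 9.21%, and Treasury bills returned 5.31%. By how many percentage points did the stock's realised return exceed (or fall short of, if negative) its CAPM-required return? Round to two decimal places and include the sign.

Realised HPR = (P1 + D1 − P0) / P0 = (90.34 + 1.57 − 87.09) / 87.09 = 4.82 / 87.09 = 5.5345%
MRP = 9.21% − 5.31% = 3.90%
CAPM required = R_f + β·MRP = 5.31% + 1.37 × 3.90% = 10.6530%
α = realised − required = 5.5345% − 10.6530% = -5.12%

-5.12%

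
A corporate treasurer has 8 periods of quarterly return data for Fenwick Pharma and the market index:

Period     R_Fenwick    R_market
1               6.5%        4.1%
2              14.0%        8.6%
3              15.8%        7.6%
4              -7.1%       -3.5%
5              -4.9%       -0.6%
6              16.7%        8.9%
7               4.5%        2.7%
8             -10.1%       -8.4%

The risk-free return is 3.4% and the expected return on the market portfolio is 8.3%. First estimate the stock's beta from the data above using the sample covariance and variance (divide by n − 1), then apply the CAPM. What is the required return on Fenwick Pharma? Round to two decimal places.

11.62%

Mean R_i = (6.5 + 14.0 + 15.8 − 7.1 − 4.9 + 16.7 + 4.5 − 10.1) / 8 = 4.4250%
Mean R_m = (4.1 + 8.6 + 7.6 − 3.5 − 0.6 + 8.9 + 2.7 − 8.4) / 8 = 2.4250%
Σ(R_i − R̄_i)(R_m − R̄_m) = 454.6950  ⇒  Cov = 454.6950 / 7 = 64.9564
Σ(R_m − R̄_m)² = 271.1550  ⇒  Var(R_m) = 271.1550 / 7 = 38.7364
β = Cov / Var(R_m) = 64.9564 / 38.7364 = 1.6769
MRP = 8.3% − 3.4% = 4.90%
E(R) = R_f + β × MRP = 3.4% + 1.6769 × 4.9% = 11.62%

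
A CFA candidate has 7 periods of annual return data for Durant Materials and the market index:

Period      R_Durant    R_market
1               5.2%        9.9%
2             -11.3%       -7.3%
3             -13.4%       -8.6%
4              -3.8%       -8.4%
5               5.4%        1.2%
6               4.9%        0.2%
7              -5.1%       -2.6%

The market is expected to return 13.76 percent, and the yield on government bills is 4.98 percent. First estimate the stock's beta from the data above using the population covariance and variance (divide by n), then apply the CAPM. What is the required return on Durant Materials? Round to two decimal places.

13.51%

Mean R_i = (5.2 − 11.3 − 13.4 − 3.8 + 5.4 + 4.9 − 5.1) / 7 = -2.5857%
Mean R_m = (9.9 − 7.3 − 8.6 − 8.4 + 1.2 + 0.2 − 2.6) / 7 = -2.2286%
Σ(R_i − R̄_i)(R_m − R̄_m) = 261.5129  ⇒  Cov = 261.5129 / 7 = 37.3590
Σ(R_m − R̄_m)² = 269.2943  ⇒  Var(R_m) = 269.2943 / 7 = 38.4706
β = Cov / Var(R_m) = 37.3590 / 38.4706 = 0.9711
MRP = 13.76% − 4.98% = 8.78%
E(R) = R_f + β × MRP = 4.98% + 0.9711 × 8.78% = 13.51%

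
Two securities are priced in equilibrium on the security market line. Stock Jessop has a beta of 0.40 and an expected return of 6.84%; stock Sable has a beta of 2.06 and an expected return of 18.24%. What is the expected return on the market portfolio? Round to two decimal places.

Both satisfy E(R) = R_f + β·MRP, so the slope of the SML is
MRP = (18.24% − 6.84%) / (2.06 − 0.40) = 11.40% / 1.66 = 6.8675%
R_f = E(R_Jessop) − β_Jessop·MRP = 6.84% − 0.40 × 6.8675% = 4.0930%
E(R_m) = R_f + MRP = 4.0930% + 6.8675% = 10.96%

10.96%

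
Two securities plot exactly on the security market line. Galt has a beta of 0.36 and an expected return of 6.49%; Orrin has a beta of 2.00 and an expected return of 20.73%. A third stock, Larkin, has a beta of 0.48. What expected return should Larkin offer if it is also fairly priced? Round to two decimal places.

MRP (SML slope) = (20.73% − 6.49%) / (2.00 − 0.36) = 14.24% / 1.64 = 8.6829%
R_f (intercept) = 6.49% − 0.36 × 8.6829% = 3.3642%
E(R_Larkin) = R_f + β × MRP = 3.3642% + 0.48 × 8.6829% = 7.53%

7.53%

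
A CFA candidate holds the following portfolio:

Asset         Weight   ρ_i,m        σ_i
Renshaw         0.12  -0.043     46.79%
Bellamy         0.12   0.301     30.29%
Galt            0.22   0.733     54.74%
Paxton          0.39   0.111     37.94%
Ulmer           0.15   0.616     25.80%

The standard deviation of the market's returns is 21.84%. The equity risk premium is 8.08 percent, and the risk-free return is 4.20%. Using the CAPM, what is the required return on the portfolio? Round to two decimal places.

β_Renshaw = -0.043 × 46.79% / 21.84% = -0.0921
β_Bellamy = 0.301 × 30.29% / 21.84% = 0.4175
β_Galt = 0.733 × 54.74% / 21.84% = 1.8372
β_Paxton = 0.111 × 37.94% / 21.84% = 0.1928
β_Ulmer = 0.616 × 25.80% / 21.84% = 0.7277
β_P = Σ w_i β_i = 0.12×-0.0921 + 0.12×0.4175 + 0.22×1.8372 + 0.39×0.1928 + 0.15×0.7277 = 0.6276
E(R_P) = R_f + β_P × MRP = 4.20% + 0.6276 × 8.08% = 9.27%

9.27%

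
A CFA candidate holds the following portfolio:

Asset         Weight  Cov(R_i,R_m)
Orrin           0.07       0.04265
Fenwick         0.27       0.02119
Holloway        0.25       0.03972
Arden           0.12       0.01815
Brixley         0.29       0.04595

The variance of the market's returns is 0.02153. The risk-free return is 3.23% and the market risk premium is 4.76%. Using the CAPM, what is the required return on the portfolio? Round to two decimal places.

10.78%

β_Orrin = 0.04265 / 0.02153 = 1.9810
β_Fenwick = 0.02119 / 0.02153 = 0.9842
β_Holloway = 0.03972 / 0.02153 = 1.8449
β_Arden = 0.01815 / 0.02153 = 0.8430
β_Brixley = 0.04595 / 0.02153 = 2.1342
β_P = Σ w_i β_i = 0.07×1.9810 + 0.27×0.9842 + 0.25×1.8449 + 0.12×0.8430 + 0.29×2.1342 = 1.5857
E(R_P) = R_f + β_P × MRP = 3.23% + 1.5857 × 4.76% = 10.78%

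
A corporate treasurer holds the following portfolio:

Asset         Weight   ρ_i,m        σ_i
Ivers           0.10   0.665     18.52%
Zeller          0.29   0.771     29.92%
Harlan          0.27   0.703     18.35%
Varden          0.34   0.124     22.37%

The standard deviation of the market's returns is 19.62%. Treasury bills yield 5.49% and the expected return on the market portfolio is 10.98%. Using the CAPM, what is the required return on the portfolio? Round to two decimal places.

β_Ivers = 0.665 × 18.52% / 19.62% = 0.6277
β_Zeller = 0.771 × 29.92% / 19.62% = 1.1758
β_Harlan = 0.703 × 18.35% / 19.62% = 0.6575
β_Varden = 0.124 × 22.37% / 19.62% = 0.1414
β_P = Σ w_i β_i = 0.10×0.6277 + 0.29×1.1758 + 0.27×0.6575 + 0.34×0.1414 = 0.6294
MRP = 10.98% − 5.49% = 5.49%
E(R_P) = R_f + β_P × MRP = 5.49% + 0.6294 × 5.49% = 8.95%

8.95%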